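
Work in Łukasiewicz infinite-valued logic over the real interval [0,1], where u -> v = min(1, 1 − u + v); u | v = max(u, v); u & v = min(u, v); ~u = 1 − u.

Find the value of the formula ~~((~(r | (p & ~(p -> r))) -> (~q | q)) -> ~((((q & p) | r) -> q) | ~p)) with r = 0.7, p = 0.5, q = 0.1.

(p -> r): min(1, 1 − 0.5 + 0.7) = 1
~(p -> r): Łukasiewicz ¬ gives 1 − 1 = 0
(p & ~(p -> r)) = min(0.5, 0) = 0
(r | (p & ~(p -> r))) = max(0.7, 0) = 0.7
~(r | (p & ~(p -> r))): Łukasiewicz ¬ gives 1 − 0.7 = 0.3
~q: Łukasiewicz ¬ gives 1 − 0.1 = 0.9
(~q | q) = max(0.9, 0.1) = 0.9
(~(r | (p & ~(p -> r))) -> (~q | q)): min(1, 1 − 0.3 + 0.9) = 1
(q & p) = min(0.1, 0.5) = 0.1
((q & p) | r) = max(0.1, 0.7) = 0.7
(((q & p) | r) -> q): min(1, 1 − 0.7 + 0.1) = 0.4
~p: Łukasiewicz ¬ gives 1 − 0.5 = 0.5
((((q & p) | r) -> q) | ~p) = max(0.4, 0.5) = 0.5
~((((q & p) | r) -> q) | ~p): Łukasiewicz ¬ gives 1 − 0.5 = 0.5
((~(r | (p & ~(p -> r))) -> (~q | q)) -> ~((((q & p) | r) -> q) | ~p)): min(1, 1 − 1 + 0.5) = 0.5
~((~(r | (p & ~(p -> r))) -> (~q | q)) -> ~((((q & p) | r) -> q) | ~p)): Łukasiewicz ¬ gives 1 − 0.5 = 0.5
~~((~(r | (p & ~(p -> r))) -> (~q | q)) -> ~((((q & p) | r) -> q) | ~p)): Łukasiewicz ¬ gives 1 − 0.5 = 0.5

0.50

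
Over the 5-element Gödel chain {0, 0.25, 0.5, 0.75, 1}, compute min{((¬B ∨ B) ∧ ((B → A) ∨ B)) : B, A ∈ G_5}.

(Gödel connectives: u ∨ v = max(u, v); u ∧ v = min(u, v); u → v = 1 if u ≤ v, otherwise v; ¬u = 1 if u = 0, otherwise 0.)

0.25

The minimum is attained at B = 0.25, A = 0:
  ¬B: Gödel ¬ of 0.25 = 0 (operand ≠ 0)
  (¬B ∨ B) = max(0, 0.25) = 0.25
  (B → A): 0.25 > 0, so result = 0
  ((B → A) ∨ B) = max(0, 0.25) = 0.25
  ((¬B ∨ B) ∧ ((B → A) ∨ B)) = min(0.25, 0.25) = 0.25
Checking all 25 assignments confirms none give a value below 0.25.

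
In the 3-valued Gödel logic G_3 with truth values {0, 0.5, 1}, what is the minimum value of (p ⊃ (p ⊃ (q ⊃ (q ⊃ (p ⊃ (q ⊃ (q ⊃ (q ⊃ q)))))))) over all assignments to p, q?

1.00

Every assignment gives 1. For instance at p = 0, q = 0:
  (q ⊃ q): 0 ≤ 0, so result = 1
  (q ⊃ (q ⊃ q)): 0 ≤ 1, so result = 1
  (q ⊃ (q ⊃ (q ⊃ q))): 0 ≤ 1, so result = 1
  (p ⊃ (q ⊃ (q ⊃ (q ⊃ q)))): 0 ≤ 1, so result = 1
  (q ⊃ (p ⊃ (q ⊃ (q ⊃ (q ⊃ q))))): 0 ≤ 1, so result = 1
  (q ⊃ (q ⊃ (p ⊃ (q ⊃ (q ⊃ (q ⊃ q)))))): 0 ≤ 1, so result = 1
  (p ⊃ (q ⊃ (q ⊃ (p ⊃ (q ⊃ (q ⊃ (q ⊃ q))))))): 0 ≤ 1, so result = 1
  (p ⊃ (p ⊃ (q ⊃ (q ⊃ (p ⊃ (q ⊃ (q ⊃ (q ⊃ q)))))))): 0 ≤ 1, so result = 1
All 9 assignments give value 1 — the formula is a G_3-tautology.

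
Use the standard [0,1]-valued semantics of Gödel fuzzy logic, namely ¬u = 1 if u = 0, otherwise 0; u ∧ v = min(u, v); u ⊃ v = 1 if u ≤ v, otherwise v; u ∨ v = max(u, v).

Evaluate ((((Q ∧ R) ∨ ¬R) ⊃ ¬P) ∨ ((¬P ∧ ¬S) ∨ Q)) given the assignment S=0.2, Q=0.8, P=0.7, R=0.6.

(Q ∧ R) = min(0.8, 0.6) = 0.6
¬R: Gödel ¬ of 0.6 = 0 (operand ≠ 0)
((Q ∧ R) ∨ ¬R) = max(0.6, 0) = 0.6
¬P: Gödel ¬ of 0.7 = 0 (operand ≠ 0)
(((Q ∧ R) ∨ ¬R) ⊃ ¬P): 0.6 > 0, so result = 0
¬P: Gödel ¬ of 0.7 = 0 (operand ≠ 0)
¬S: Gödel ¬ of 0.2 = 0 (operand ≠ 0)
(¬P ∧ ¬S) = min(0, 0) = 0
((¬P ∧ ¬S) ∨ Q) = max(0, 0.8) = 0.8
((((Q ∧ R) ∨ ¬R) ⊃ ¬P) ∨ ((¬P ∧ ¬S) ∨ Q)) = max(0, 0.8) = 0.8

0.80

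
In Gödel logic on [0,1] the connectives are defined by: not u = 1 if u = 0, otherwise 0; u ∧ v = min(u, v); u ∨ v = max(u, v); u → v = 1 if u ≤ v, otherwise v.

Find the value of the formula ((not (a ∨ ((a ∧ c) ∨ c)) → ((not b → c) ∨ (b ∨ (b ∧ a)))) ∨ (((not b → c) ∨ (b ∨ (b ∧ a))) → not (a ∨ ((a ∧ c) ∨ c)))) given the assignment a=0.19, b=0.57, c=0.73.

1.00

(a ∧ c) = min(0.19, 0.73) = 0.19
((a ∧ c) ∨ c) = max(0.19, 0.73) = 0.73
(a ∨ ((a ∧ c) ∨ c)) = max(0.19, 0.73) = 0.73
not (a ∨ ((a ∧ c) ∨ c)): Gödel ¬ of 0.73 = 0 (operand ≠ 0)
not b: Gödel ¬ of 0.57 = 0 (operand ≠ 0)
(not b → c): 0 ≤ 0.73, so result = 1
(b ∧ a) = min(0.57, 0.19) = 0.19
(b ∨ (b ∧ a)) = max(0.57, 0.19) = 0.57
((not b → c) ∨ (b ∨ (b ∧ a))) = max(1, 0.57) = 1
(not (a ∨ ((a ∧ c) ∨ c)) → ((not b → c) ∨ (b ∨ (b ∧ a)))): 0 ≤ 1, so result = 1
not b: Gödel ¬ of 0.57 = 0 (operand ≠ 0)
(not b → c): 0 ≤ 0.73, so result = 1
(b ∧ a) = min(0.57, 0.19) = 0.19
(b ∨ (b ∧ a)) = max(0.57, 0.19) = 0.57
((not b → c) ∨ (b ∨ (b ∧ a))) = max(1, 0.57) = 1
(a ∧ c) = min(0.19, 0.73) = 0.19
((a ∧ c) ∨ c) = max(0.19, 0.73) = 0.73
(a ∨ ((a ∧ c) ∨ c)) = max(0.19, 0.73) = 0.73
not (a ∨ ((a ∧ c) ∨ c)): Gödel ¬ of 0.73 = 0 (operand ≠ 0)
(((not b → c) ∨ (b ∨ (b ∧ a))) → not (a ∨ ((a ∧ c) ∨ c))): 1 > 0, so result = 0
((not (a ∨ ((a ∧ c) ∨ c)) → ((not b → c) ∨ (b ∨ (b ∧ a)))) ∨ (((not b → c) ∨ (b ∨ (b ∧ a))) → not (a ∨ ((a ∧ c) ∨ c)))) = max(1, 0) = 1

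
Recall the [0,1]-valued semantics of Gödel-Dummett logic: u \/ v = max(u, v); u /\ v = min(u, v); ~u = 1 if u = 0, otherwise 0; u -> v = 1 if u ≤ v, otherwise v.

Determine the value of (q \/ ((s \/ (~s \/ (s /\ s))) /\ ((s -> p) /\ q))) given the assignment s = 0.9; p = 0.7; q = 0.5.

0.50

~s: Gödel ¬ of 0.9 = 0 (operand ≠ 0)
(s /\ s) = min(0.9, 0.9) = 0.9
(~s \/ (s /\ s)) = max(0, 0.9) = 0.9
(s \/ (~s \/ (s /\ s))) = max(0.9, 0.9) = 0.9
(s -> p): 0.9 > 0.7, so result = 0.7
((s -> p) /\ q) = min(0.7, 0.5) = 0.5
((s \/ (~s \/ (s /\ s))) /\ ((s -> p) /\ q)) = min(0.9, 0.5) = 0.5
(q \/ ((s \/ (~s \/ (s /\ s))) /\ ((s -> p) /\ q))) = max(0.5, 0.5) = 0.5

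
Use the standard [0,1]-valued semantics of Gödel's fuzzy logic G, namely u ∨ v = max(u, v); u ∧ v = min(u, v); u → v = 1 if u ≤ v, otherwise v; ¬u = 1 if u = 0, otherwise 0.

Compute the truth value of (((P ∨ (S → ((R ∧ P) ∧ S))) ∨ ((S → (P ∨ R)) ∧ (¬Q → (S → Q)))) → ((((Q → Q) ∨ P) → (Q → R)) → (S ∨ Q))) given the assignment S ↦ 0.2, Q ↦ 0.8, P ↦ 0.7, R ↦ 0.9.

(R ∧ P) = min(0.9, 0.7) = 0.7
((R ∧ P) ∧ S) = min(0.7, 0.2) = 0.2
(S → ((R ∧ P) ∧ S)): 0.2 ≤ 0.2, so result = 1
(P ∨ (S → ((R ∧ P) ∧ S))) = max(0.7, 1) = 1
(P ∨ R) = max(0.7, 0.9) = 0.9
(S → (P ∨ R)): 0.2 ≤ 0.9, so result = 1
¬Q: Gödel ¬ of 0.8 = 0 (operand ≠ 0)
(S → Q): 0.2 ≤ 0.8, so result = 1
(¬Q → (S → Q)): 0 ≤ 1, so result = 1
((S → (P ∨ R)) ∧ (¬Q → (S → Q))) = min(1, 1) = 1
((P ∨ (S → ((R ∧ P) ∧ S))) ∨ ((S → (P ∨ R)) ∧ (¬Q → (S → Q)))) = max(1, 1) = 1
(Q → Q): 0.8 ≤ 0.8, so result = 1
((Q → Q) ∨ P) = max(1, 0.7) = 1
(Q → R): 0.8 ≤ 0.9, so result = 1
(((Q → Q) ∨ P) → (Q → R)): 1 ≤ 1, so result = 1
(S ∨ Q) = max(0.2, 0.8) = 0.8
((((Q → Q) ∨ P) → (Q → R)) → (S ∨ Q)): 1 > 0.8, so result = 0.8
(((P ∨ (S → ((R ∧ P) ∧ S))) ∨ ((S → (P ∨ R)) ∧ (¬Q → (S → Q)))) → ((((Q → Q) ∨ P) → (Q → R)) → (S ∨ Q))): 1 > 0.8, so result = 0.8

0.80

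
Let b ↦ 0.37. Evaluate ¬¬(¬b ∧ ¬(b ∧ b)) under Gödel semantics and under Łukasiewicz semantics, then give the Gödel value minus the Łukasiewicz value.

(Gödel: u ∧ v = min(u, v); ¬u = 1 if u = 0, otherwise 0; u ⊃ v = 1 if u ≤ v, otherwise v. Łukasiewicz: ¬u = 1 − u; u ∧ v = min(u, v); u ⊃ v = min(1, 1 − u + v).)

Gödel evaluation:
  ¬b: Gödel ¬ of 0.37 = 0 (operand ≠ 0)
  (b ∧ b) = min(0.37, 0.37) = 0.37
  ¬(b ∧ b): Gödel ¬ of 0.37 = 0 (operand ≠ 0)
  (¬b ∧ ¬(b ∧ b)) = min(0, 0) = 0
  ¬(¬b ∧ ¬(b ∧ b)): Gödel ¬ of 0 = 1 (operand is 0)
  ¬¬(¬b ∧ ¬(b ∧ b)): Gödel ¬ of 1 = 0 (operand ≠ 0)
  Gödel value = 0
Łukasiewicz evaluation:
  ¬b: Łukasiewicz ¬ gives 1 − 0.37 = 0.63
  (b ∧ b) = min(0.37, 0.37) = 0.37
  ¬(b ∧ b): Łukasiewicz ¬ gives 1 − 0.37 = 0.63
  (¬b ∧ ¬(b ∧ b)) = min(0.63, 0.63) = 0.63
  ¬(¬b ∧ ¬(b ∧ b)): Łukasiewicz ¬ gives 1 − 0.63 = 0.37
  ¬¬(¬b ∧ ¬(b ∧ b)): Łukasiewicz ¬ gives 1 − 0.37 = 0.63
  Łukasiewicz value = 0.63
Difference: 0 − 0.63 = -0.63

-0.63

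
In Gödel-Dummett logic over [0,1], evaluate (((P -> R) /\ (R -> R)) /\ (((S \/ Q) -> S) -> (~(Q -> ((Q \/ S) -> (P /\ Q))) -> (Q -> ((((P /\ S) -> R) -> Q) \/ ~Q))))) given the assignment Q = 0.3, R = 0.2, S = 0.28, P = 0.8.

(P -> R): 0.8 > 0.2, so result = 0.2
(R -> R): 0.2 ≤ 0.2, so result = 1
((P -> R) /\ (R -> R)) = min(0.2, 1) = 0.2
(S \/ Q) = max(0.28, 0.3) = 0.3
((S \/ Q) -> S): 0.3 > 0.28, so result = 0.28
(Q \/ S) = max(0.3, 0.28) = 0.3
(P /\ Q) = min(0.8, 0.3) = 0.3
((Q \/ S) -> (P /\ Q)): 0.3 ≤ 0.3, so result = 1
(Q -> ((Q \/ S) -> (P /\ Q))): 0.3 ≤ 1, so result = 1
~(Q -> ((Q \/ S) -> (P /\ Q))): Gödel ¬ of 1 = 0 (operand ≠ 0)
(P /\ S) = min(0.8, 0.28) = 0.28
((P /\ S) -> R): 0.28 > 0.2, so result = 0.2
(((P /\ S) -> R) -> Q): 0.2 ≤ 0.3, so result = 1
~Q: Gödel ¬ of 0.3 = 0 (operand ≠ 0)
((((P /\ S) -> R) -> Q) \/ ~Q) = max(1, 0) = 1
(Q -> ((((P /\ S) -> R) -> Q) \/ ~Q)): 0.3 ≤ 1, so result = 1
(~(Q -> ((Q \/ S) -> (P /\ Q))) -> (Q -> ((((P /\ S) -> R) -> Q) \/ ~Q))): 0 ≤ 1, so result = 1
(((S \/ Q) -> S) -> (~(Q -> ((Q \/ S) -> (P /\ Q))) -> (Q -> ((((P /\ S) -> R) -> Q) \/ ~Q)))): 0.28 ≤ 1, so result = 1
(((P -> R) /\ (R -> R)) /\ (((S \/ Q) -> S) -> (~(Q -> ((Q \/ S) -> (P /\ Q))) -> (Q -> ((((P /\ S) -> R) -> Q) \/ ~Q))))) = min(0.2, 1) = 0.2

0.20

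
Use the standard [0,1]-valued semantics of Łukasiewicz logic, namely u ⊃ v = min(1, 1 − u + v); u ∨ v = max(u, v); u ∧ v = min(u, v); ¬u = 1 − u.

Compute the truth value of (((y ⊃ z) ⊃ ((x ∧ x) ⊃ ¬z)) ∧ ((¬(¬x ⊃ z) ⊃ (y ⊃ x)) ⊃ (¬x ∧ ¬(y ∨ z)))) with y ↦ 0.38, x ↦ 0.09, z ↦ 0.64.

(y ⊃ z): min(1, 1 − 0.38 + 0.64) = 1
(x ∧ x) = min(0.09, 0.09) = 0.09
¬z: Łukasiewicz ¬ gives 1 − 0.64 = 0.36
((x ∧ x) ⊃ ¬z): min(1, 1 − 0.09 + 0.36) = 1
((y ⊃ z) ⊃ ((x ∧ x) ⊃ ¬z)): min(1, 1 − 1 + 1) = 1
¬x: Łukasiewicz ¬ gives 1 − 0.09 = 0.91
(¬x ⊃ z): min(1, 1 − 0.91 + 0.64) = 0.73
¬(¬x ⊃ z): Łukasiewicz ¬ gives 1 − 0.73 = 0.27
(y ⊃ x): min(1, 1 − 0.38 + 0.09) = 0.71
(¬(¬x ⊃ z) ⊃ (y ⊃ x)): min(1, 1 − 0.27 + 0.71) = 1
¬x: Łukasiewicz ¬ gives 1 − 0.09 = 0.91
(y ∨ z) = max(0.38, 0.64) = 0.64
¬(y ∨ z): Łukasiewicz ¬ gives 1 − 0.64 = 0.36
(¬x ∧ ¬(y ∨ z)) = min(0.91, 0.36) = 0.36
((¬(¬x ⊃ z) ⊃ (y ⊃ x)) ⊃ (¬x ∧ ¬(y ∨ z))): min(1, 1 − 1 + 0.36) = 0.36
(((y ⊃ z) ⊃ ((x ∧ x) ⊃ ¬z)) ∧ ((¬(¬x ⊃ z) ⊃ (y ⊃ x)) ⊃ (¬x ∧ ¬(y ∨ z)))) = min(1, 0.36) = 0.36

0.36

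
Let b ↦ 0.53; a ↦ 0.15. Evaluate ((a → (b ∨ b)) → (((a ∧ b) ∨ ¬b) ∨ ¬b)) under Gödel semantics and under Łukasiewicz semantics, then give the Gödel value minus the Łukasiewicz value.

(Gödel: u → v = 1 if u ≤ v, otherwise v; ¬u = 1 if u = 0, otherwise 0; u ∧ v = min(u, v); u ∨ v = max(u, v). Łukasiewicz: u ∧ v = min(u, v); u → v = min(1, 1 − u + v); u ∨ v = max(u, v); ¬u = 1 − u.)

-0.32

Gödel evaluation:
  (b ∨ b) = max(0.53, 0.53) = 0.53
  (a → (b ∨ b)): 0.15 ≤ 0.53, so result = 1
  (a ∧ b) = min(0.15, 0.53) = 0.15
  ¬b: Gödel ¬ of 0.53 = 0 (operand ≠ 0)
  ((a ∧ b) ∨ ¬b) = max(0.15, 0) = 0.15
  ¬b: Gödel ¬ of 0.53 = 0 (operand ≠ 0)
  (((a ∧ b) ∨ ¬b) ∨ ¬b) = max(0.15, 0) = 0.15
  ((a → (b ∨ b)) → (((a ∧ b) ∨ ¬b) ∨ ¬b)): 1 > 0.15, so result = 0.15
  Gödel value = 0.15
Łukasiewicz evaluation:
  (b ∨ b) = max(0.53, 0.53) = 0.53
  (a → (b ∨ b)): min(1, 1 − 0.15 + 0.53) = 1
  (a ∧ b) = min(0.15, 0.53) = 0.15
  ¬b: Łukasiewicz ¬ gives 1 − 0.53 = 0.47
  ((a ∧ b) ∨ ¬b) = max(0.15, 0.47) = 0.47
  ¬b: Łukasiewicz ¬ gives 1 − 0.53 = 0.47
  (((a ∧ b) ∨ ¬b) ∨ ¬b) = max(0.47, 0.47) = 0.47
  ((a → (b ∨ b)) → (((a ∧ b) ∨ ¬b) ∨ ¬b)): min(1, 1 − 1 + 0.47) = 0.47
  Łukasiewicz value = 0.47
Difference: 0.15 − 0.47 = -0.32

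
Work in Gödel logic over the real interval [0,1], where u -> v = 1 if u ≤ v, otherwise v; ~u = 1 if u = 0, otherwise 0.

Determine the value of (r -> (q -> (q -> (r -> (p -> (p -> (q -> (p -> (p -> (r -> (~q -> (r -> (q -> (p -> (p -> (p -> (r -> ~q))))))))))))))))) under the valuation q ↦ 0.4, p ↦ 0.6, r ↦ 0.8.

1.00

~q: Gödel ¬ of 0.4 = 0 (operand ≠ 0)
~q: Gödel ¬ of 0.4 = 0 (operand ≠ 0)
(r -> ~q): 0.8 > 0, so result = 0
(p -> (r -> ~q)): 0.6 > 0, so result = 0
(p -> (p -> (r -> ~q))): 0.6 > 0, so result = 0
(p -> (p -> (p -> (r -> ~q)))): 0.6 > 0, so result = 0
(q -> (p -> (p -> (p -> (r -> ~q))))): 0.4 > 0, so result = 0
(r -> (q -> (p -> (p -> (p -> (r -> ~q)))))): 0.8 > 0, so result = 0
(~q -> (r -> (q -> (p -> (p -> (p -> (r -> ~q))))))): 0 ≤ 0, so result = 1
(r -> (~q -> (r -> (q -> (p -> (p -> (p -> (r -> ~q)))))))): 0.8 ≤ 1, so result = 1
(p -> (r -> (~q -> (r -> (q -> (p -> (p -> (p -> (r -> ~q))))))))): 0.6 ≤ 1, so result = 1
(p -> (p -> (r -> (~q -> (r -> (q -> (p -> (p -> (p -> (r -> ~q)))))))))): 0.6 ≤ 1, so result = 1
(q -> (p -> (p -> (r -> (~q -> (r -> (q -> (p -> (p -> (p -> (r -> ~q))))))))))): 0.4 ≤ 1, so result = 1
(p -> (q -> (p -> (p -> (r -> (~q -> (r -> (q -> (p -> (p -> (p -> (r -> ~q)))))))))))): 0.6 ≤ 1, so result = 1
(p -> (p -> (q -> (p -> (p -> (r -> (~q -> (r -> (q -> (p -> (p -> (p -> (r -> ~q))))))))))))): 0.6 ≤ 1, so result = 1
(r -> (p -> (p -> (q -> (p -> (p -> (r -> (~q -> (r -> (q -> (p -> (p -> (p -> (r -> ~q)))))))))))))): 0.8 ≤ 1, so result = 1
(q -> (r -> (p -> (p -> (q -> (p -> (p -> (r -> (~q -> (r -> (q -> (p -> (p -> (p -> (r -> ~q))))))))))))))): 0.4 ≤ 1, so result = 1
(q -> (q -> (r -> (p -> (p -> (q -> (p -> (p -> (r -> (~q -> (r -> (q -> (p -> (p -> (p -> (r -> ~q)))))))))))))))): 0.4 ≤ 1, so result = 1
(r -> (q -> (q -> (r -> (p -> (p -> (q -> (p -> (p -> (r -> (~q -> (r -> (q -> (p -> (p -> (p -> (r -> ~q))))))))))))))))): 0.8 ≤ 1, so result = 1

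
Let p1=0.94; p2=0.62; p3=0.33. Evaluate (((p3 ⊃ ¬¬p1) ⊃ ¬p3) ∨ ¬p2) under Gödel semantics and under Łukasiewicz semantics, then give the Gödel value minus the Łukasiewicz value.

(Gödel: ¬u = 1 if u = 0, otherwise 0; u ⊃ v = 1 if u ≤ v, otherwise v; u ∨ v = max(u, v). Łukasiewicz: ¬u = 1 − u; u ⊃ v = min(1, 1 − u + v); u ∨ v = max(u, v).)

Gödel evaluation:
  ¬p1: Gödel ¬ of 0.94 = 0 (operand ≠ 0)
  ¬¬p1: Gödel ¬ of 0 = 1 (operand is 0)
  (p3 ⊃ ¬¬p1): 0.33 ≤ 1, so result = 1
  ¬p3: Gödel ¬ of 0.33 = 0 (operand ≠ 0)
  ((p3 ⊃ ¬¬p1) ⊃ ¬p3): 1 > 0, so result = 0
  ¬p2: Gödel ¬ of 0.62 = 0 (operand ≠ 0)
  (((p3 ⊃ ¬¬p1) ⊃ ¬p3) ∨ ¬p2) = max(0, 0) = 0
  Gödel value = 0
Łukasiewicz evaluation:
  ¬p1: Łukasiewicz ¬ gives 1 − 0.94 = 0.06
  ¬¬p1: Łukasiewicz ¬ gives 1 − 0.06 = 0.94
  (p3 ⊃ ¬¬p1): min(1, 1 − 0.33 + 0.94) = 1
  ¬p3: Łukasiewicz ¬ gives 1 − 0.33 = 0.67
  ((p3 ⊃ ¬¬p1) ⊃ ¬p3): min(1, 1 − 1 + 0.67) = 0.67
  ¬p2: Łukasiewicz ¬ gives 1 − 0.62 = 0.38
  (((p3 ⊃ ¬¬p1) ⊃ ¬p3) ∨ ¬p2) = max(0.67, 0.38) = 0.67
  Łukasiewicz value = 0.67
Difference: 0 − 0.67 = -0.67

-0.67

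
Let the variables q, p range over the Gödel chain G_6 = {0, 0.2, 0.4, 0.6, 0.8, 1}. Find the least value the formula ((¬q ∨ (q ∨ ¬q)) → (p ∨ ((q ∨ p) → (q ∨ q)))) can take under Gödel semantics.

0.20

The minimum is attained at q = 0, p = 0.2:
  ¬q: Gödel ¬ of 0 = 1 (operand is 0)
  ¬q: Gödel ¬ of 0 = 1 (operand is 0)
  (q ∨ ¬q) = max(0, 1) = 1
  (¬q ∨ (q ∨ ¬q)) = max(1, 1) = 1
  (q ∨ p) = max(0, 0.2) = 0.2
  (q ∨ q) = max(0, 0) = 0
  ((q ∨ p) → (q ∨ q)): 0.2 > 0, so result = 0
  (p ∨ ((q ∨ p) → (q ∨ q))) = max(0.2, 0) = 0.2
  ((¬q ∨ (q ∨ ¬q)) → (p ∨ ((q ∨ p) → (q ∨ q)))): 1 > 0.2, so result = 0.2
Checking all 36 assignments confirms none give a value below 0.20.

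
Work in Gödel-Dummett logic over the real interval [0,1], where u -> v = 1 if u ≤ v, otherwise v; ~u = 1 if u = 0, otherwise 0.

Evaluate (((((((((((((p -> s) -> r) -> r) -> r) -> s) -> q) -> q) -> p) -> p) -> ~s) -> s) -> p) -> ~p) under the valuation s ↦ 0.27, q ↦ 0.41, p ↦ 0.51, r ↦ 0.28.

(p -> s): 0.51 > 0.27, so result = 0.27
((p -> s) -> r): 0.27 ≤ 0.28, so result = 1
(((p -> s) -> r) -> r): 1 > 0.28, so result = 0.28
((((p -> s) -> r) -> r) -> r): 0.28 ≤ 0.28, so result = 1
(((((p -> s) -> r) -> r) -> r) -> s): 1 > 0.27, so result = 0.27
((((((p -> s) -> r) -> r) -> r) -> s) -> q): 0.27 ≤ 0.41, so result = 1
(((((((p -> s) -> r) -> r) -> r) -> s) -> q) -> q): 1 > 0.41, so result = 0.41
((((((((p -> s) -> r) -> r) -> r) -> s) -> q) -> q) -> p): 0.41 ≤ 0.51, so result = 1
(((((((((p -> s) -> r) -> r) -> r) -> s) -> q) -> q) -> p) -> p): 1 > 0.51, so result = 0.51
~s: Gödel ¬ of 0.27 = 0 (operand ≠ 0)
((((((((((p -> s) -> r) -> r) -> r) -> s) -> q) -> q) -> p) -> p) -> ~s): 0.51 > 0, so result = 0
(((((((((((p -> s) -> r) -> r) -> r) -> s) -> q) -> q) -> p) -> p) -> ~s) -> s): 0 ≤ 0.27, so result = 1
((((((((((((p -> s) -> r) -> r) -> r) -> s) -> q) -> q) -> p) -> p) -> ~s) -> s) -> p): 1 > 0.51, so result = 0.51
~p: Gödel ¬ of 0.51 = 0 (operand ≠ 0)
(((((((((((((p -> s) -> r) -> r) -> r) -> s) -> q) -> q) -> p) -> p) -> ~s) -> s) -> p) -> ~p): 0.51 > 0, so result = 0

0.00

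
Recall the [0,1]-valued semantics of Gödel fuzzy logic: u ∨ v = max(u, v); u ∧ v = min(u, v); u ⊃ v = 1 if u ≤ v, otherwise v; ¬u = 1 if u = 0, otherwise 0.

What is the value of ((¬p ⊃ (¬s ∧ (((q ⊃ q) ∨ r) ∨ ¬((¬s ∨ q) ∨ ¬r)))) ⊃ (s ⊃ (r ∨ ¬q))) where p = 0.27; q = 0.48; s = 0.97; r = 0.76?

¬p: Gödel ¬ of 0.27 = 0 (operand ≠ 0)
¬s: Gödel ¬ of 0.97 = 0 (operand ≠ 0)
(q ⊃ q): 0.48 ≤ 0.48, so result = 1
((q ⊃ q) ∨ r) = max(1, 0.76) = 1
¬s: Gödel ¬ of 0.97 = 0 (operand ≠ 0)
(¬s ∨ q) = max(0, 0.48) = 0.48
¬r: Gödel ¬ of 0.76 = 0 (operand ≠ 0)
((¬s ∨ q) ∨ ¬r) = max(0.48, 0) = 0.48
¬((¬s ∨ q) ∨ ¬r): Gödel ¬ of 0.48 = 0 (operand ≠ 0)
(((q ⊃ q) ∨ r) ∨ ¬((¬s ∨ q) ∨ ¬r)) = max(1, 0) = 1
(¬s ∧ (((q ⊃ q) ∨ r) ∨ ¬((¬s ∨ q) ∨ ¬r))) = min(0, 1) = 0
(¬p ⊃ (¬s ∧ (((q ⊃ q) ∨ r) ∨ ¬((¬s ∨ q) ∨ ¬r)))): 0 ≤ 0, so result = 1
¬q: Gödel ¬ of 0.48 = 0 (operand ≠ 0)
(r ∨ ¬q) = max(0.76, 0) = 0.76
(s ⊃ (r ∨ ¬q)): 0.97 > 0.76, so result = 0.76
((¬p ⊃ (¬s ∧ (((q ⊃ q) ∨ r) ∨ ¬((¬s ∨ q) ∨ ¬r)))) ⊃ (s ⊃ (r ∨ ¬q))): 1 > 0.76, so result = 0.76

0.76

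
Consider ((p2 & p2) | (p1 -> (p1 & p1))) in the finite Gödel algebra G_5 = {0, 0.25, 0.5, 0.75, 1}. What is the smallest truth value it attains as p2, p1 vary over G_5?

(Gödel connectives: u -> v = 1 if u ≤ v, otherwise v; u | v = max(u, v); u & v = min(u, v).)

Every assignment gives 1. For instance at p2 = 0, p1 = 0:
  (p2 & p2) = min(0, 0) = 0
  (p1 & p1) = min(0, 0) = 0
  (p1 -> (p1 & p1)): 0 ≤ 0, so result = 1
  ((p2 & p2) | (p1 -> (p1 & p1))) = max(0, 1) = 1
All 25 assignments give value 1 — the formula is a G_5-tautology.

1.00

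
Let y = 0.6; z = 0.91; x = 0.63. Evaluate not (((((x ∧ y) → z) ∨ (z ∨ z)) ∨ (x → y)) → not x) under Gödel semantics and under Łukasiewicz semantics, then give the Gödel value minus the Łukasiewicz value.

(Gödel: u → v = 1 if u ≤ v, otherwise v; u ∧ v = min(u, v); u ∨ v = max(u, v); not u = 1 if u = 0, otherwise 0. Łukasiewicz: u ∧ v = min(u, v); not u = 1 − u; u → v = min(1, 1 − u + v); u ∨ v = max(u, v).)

0.37

Gödel evaluation:
  (x ∧ y) = min(0.63, 0.6) = 0.6
  ((x ∧ y) → z): 0.6 ≤ 0.91, so result = 1
  (z ∨ z) = max(0.91, 0.91) = 0.91
  (((x ∧ y) → z) ∨ (z ∨ z)) = max(1, 0.91) = 1
  (x → y): 0.63 > 0.6, so result = 0.6
  ((((x ∧ y) → z) ∨ (z ∨ z)) ∨ (x → y)) = max(1, 0.6) = 1
  not x: Gödel ¬ of 0.63 = 0 (operand ≠ 0)
  (((((x ∧ y) → z) ∨ (z ∨ z)) ∨ (x → y)) → not x): 1 > 0, so result = 0
  not (((((x ∧ y) → z) ∨ (z ∨ z)) ∨ (x → y)) → not x): Gödel ¬ of 0 = 1 (operand is 0)
  Gödel value = 1
Łukasiewicz evaluation:
  (x ∧ y) = min(0.63, 0.6) = 0.6
  ((x ∧ y) → z): min(1, 1 − 0.6 + 0.91) = 1
  (z ∨ z) = max(0.91, 0.91) = 0.91
  (((x ∧ y) → z) ∨ (z ∨ z)) = max(1, 0.91) = 1
  (x → y): min(1, 1 − 0.63 + 0.6) = 0.97
  ((((x ∧ y) → z) ∨ (z ∨ z)) ∨ (x → y)) = max(1, 0.97) = 1
  not x: Łukasiewicz ¬ gives 1 − 0.63 = 0.37
  (((((x ∧ y) → z) ∨ (z ∨ z)) ∨ (x → y)) → not x): min(1, 1 − 1 + 0.37) = 0.37
  not (((((x ∧ y) → z) ∨ (z ∨ z)) ∨ (x → y)) → not x): Łukasiewicz ¬ gives 1 − 0.37 = 0.63
  Łukasiewicz value = 0.63
Difference: 1 − 0.63 = 0.37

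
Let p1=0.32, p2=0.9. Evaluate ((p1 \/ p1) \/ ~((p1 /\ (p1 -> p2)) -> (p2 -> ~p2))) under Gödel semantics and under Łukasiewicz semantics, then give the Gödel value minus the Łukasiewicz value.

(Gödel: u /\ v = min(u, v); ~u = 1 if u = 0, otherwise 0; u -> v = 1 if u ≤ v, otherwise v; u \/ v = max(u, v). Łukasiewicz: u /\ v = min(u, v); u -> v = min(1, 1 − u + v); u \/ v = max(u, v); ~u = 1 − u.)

Gödel evaluation:
  (p1 \/ p1) = max(0.32, 0.32) = 0.32
  (p1 -> p2): 0.32 ≤ 0.9, so result = 1
  (p1 /\ (p1 -> p2)) = min(0.32, 1) = 0.32
  ~p2: Gödel ¬ of 0.9 = 0 (operand ≠ 0)
  (p2 -> ~p2): 0.9 > 0, so result = 0
  ((p1 /\ (p1 -> p2)) -> (p2 -> ~p2)): 0.32 > 0, so result = 0
  ~((p1 /\ (p1 -> p2)) -> (p2 -> ~p2)): Gödel ¬ of 0 = 1 (operand is 0)
  ((p1 \/ p1) \/ ~((p1 /\ (p1 -> p2)) -> (p2 -> ~p2))) = max(0.32, 1) = 1
  Gödel value = 1
Łukasiewicz evaluation:
  (p1 \/ p1) = max(0.32, 0.32) = 0.32
  (p1 -> p2): min(1, 1 − 0.32 + 0.9) = 1
  (p1 /\ (p1 -> p2)) = min(0.32, 1) = 0.32
  ~p2: Łukasiewicz ¬ gives 1 − 0.9 = 0.1
  (p2 -> ~p2): min(1, 1 − 0.9 + 0.1) = 0.2
  ((p1 /\ (p1 -> p2)) -> (p2 -> ~p2)): min(1, 1 − 0.32 + 0.2) = 0.88
  ~((p1 /\ (p1 -> p2)) -> (p2 -> ~p2)): Łukasiewicz ¬ gives 1 − 0.88 = 0.12
  ((p1 \/ p1) \/ ~((p1 /\ (p1 -> p2)) -> (p2 -> ~p2))) = max(0.32, 0.12) = 0.32
  Łukasiewicz value = 0.32
Difference: 1 − 0.32 = 0.68

0.68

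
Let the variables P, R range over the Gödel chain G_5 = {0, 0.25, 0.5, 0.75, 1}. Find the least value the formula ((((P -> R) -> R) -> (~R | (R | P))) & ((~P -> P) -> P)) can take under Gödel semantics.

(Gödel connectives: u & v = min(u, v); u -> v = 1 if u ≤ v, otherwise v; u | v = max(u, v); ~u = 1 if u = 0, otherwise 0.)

0.25

The minimum is attained at P = 0.25, R = 0:
  (P -> R): 0.25 > 0, so result = 0
  ((P -> R) -> R): 0 ≤ 0, so result = 1
  ~R: Gödel ¬ of 0 = 1 (operand is 0)
  (R | P) = max(0, 0.25) = 0.25
  (~R | (R | P)) = max(1, 0.25) = 1
  (((P -> R) -> R) -> (~R | (R | P))): 1 ≤ 1, so result = 1
  ~P: Gödel ¬ of 0.25 = 0 (operand ≠ 0)
  (~P -> P): 0 ≤ 0.25, so result = 1
  ((~P -> P) -> P): 1 > 0.25, so result = 0.25
  ((((P -> R) -> R) -> (~R | (R | P))) & ((~P -> P) -> P)) = min(1, 0.25) = 0.25
Checking all 25 assignments confirms none give a value below 0.25.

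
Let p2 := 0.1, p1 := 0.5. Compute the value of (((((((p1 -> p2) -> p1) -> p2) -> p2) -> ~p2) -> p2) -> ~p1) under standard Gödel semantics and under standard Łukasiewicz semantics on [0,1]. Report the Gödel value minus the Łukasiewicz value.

Gödel evaluation:
  (p1 -> p2): 0.5 > 0.1, so result = 0.1
  ((p1 -> p2) -> p1): 0.1 ≤ 0.5, so result = 1
  (((p1 -> p2) -> p1) -> p2): 1 > 0.1, so result = 0.1
  ((((p1 -> p2) -> p1) -> p2) -> p2): 0.1 ≤ 0.1, so result = 1
  ~p2: Gödel ¬ of 0.1 = 0 (operand ≠ 0)
  (((((p1 -> p2) -> p1) -> p2) -> p2) -> ~p2): 1 > 0, so result = 0
  ((((((p1 -> p2) -> p1) -> p2) -> p2) -> ~p2) -> p2): 0 ≤ 0.1, so result = 1
  ~p1: Gödel ¬ of 0.5 = 0 (operand ≠ 0)
  (((((((p1 -> p2) -> p1) -> p2) -> p2) -> ~p2) -> p2) -> ~p1): 1 > 0, so result = 0
  Gödel value = 0
Łukasiewicz evaluation:
  (p1 -> p2): min(1, 1 − 0.5 + 0.1) = 0.6
  ((p1 -> p2) -> p1): min(1, 1 − 0.6 + 0.5) = 0.9
  (((p1 -> p2) -> p1) -> p2): min(1, 1 − 0.9 + 0.1) = 0.2
  ((((p1 -> p2) -> p1) -> p2) -> p2): min(1, 1 − 0.2 + 0.1) = 0.9
  ~p2: Łukasiewicz ¬ gives 1 − 0.1 = 0.9
  (((((p1 -> p2) -> p1) -> p2) -> p2) -> ~p2): min(1, 1 − 0.9 + 0.9) = 1
  ((((((p1 -> p2) -> p1) -> p2) -> p2) -> ~p2) -> p2): min(1, 1 − 1 + 0.1) = 0.1
  ~p1: Łukasiewicz ¬ gives 1 − 0.5 = 0.5
  (((((((p1 -> p2) -> p1) -> p2) -> p2) -> ~p2) -> p2) -> ~p1): min(1, 1 − 0.1 + 0.5) = 1
  Łukasiewicz value = 1
Difference: 0 − 1 = -1.00

-1.00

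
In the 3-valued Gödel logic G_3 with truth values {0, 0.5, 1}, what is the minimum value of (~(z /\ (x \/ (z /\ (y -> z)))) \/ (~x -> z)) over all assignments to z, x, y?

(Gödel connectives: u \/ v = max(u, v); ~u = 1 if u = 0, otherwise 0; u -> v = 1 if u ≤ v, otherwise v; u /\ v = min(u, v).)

0.50

The minimum is attained at z = 0.5, x = 0, y = 0:
  (y -> z): 0 ≤ 0.5, so result = 1
  (z /\ (y -> z)) = min(0.5, 1) = 0.5
  (x \/ (z /\ (y -> z))) = max(0, 0.5) = 0.5
  (z /\ (x \/ (z /\ (y -> z)))) = min(0.5, 0.5) = 0.5
  ~(z /\ (x \/ (z /\ (y -> z)))): Gödel ¬ of 0.5 = 0 (operand ≠ 0)
  ~x: Gödel ¬ of 0 = 1 (operand is 0)
  (~x -> z): 1 > 0.5, so result = 0.5
  (~(z /\ (x \/ (z /\ (y -> z)))) \/ (~x -> z)) = max(0, 0.5) = 0.5
Checking all 27 assignments confirms none give a value below 0.50.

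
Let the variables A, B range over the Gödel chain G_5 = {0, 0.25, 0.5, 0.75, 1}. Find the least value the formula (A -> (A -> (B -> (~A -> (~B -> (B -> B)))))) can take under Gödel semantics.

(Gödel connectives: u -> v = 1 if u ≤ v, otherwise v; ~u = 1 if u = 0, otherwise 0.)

1.00

Every assignment gives 1. For instance at A = 0, B = 0:
  ~A: Gödel ¬ of 0 = 1 (operand is 0)
  ~B: Gödel ¬ of 0 = 1 (operand is 0)
  (B -> B): 0 ≤ 0, so result = 1
  (~B -> (B -> B)): 1 ≤ 1, so result = 1
  (~A -> (~B -> (B -> B))): 1 ≤ 1, so result = 1
  (B -> (~A -> (~B -> (B -> B)))): 0 ≤ 1, so result = 1
  (A -> (B -> (~A -> (~B -> (B -> B))))): 0 ≤ 1, so result = 1
  (A -> (A -> (B -> (~A -> (~B -> (B -> B)))))): 0 ≤ 1, so result = 1
All 25 assignments give value 1 — the formula is a G_5-tautology.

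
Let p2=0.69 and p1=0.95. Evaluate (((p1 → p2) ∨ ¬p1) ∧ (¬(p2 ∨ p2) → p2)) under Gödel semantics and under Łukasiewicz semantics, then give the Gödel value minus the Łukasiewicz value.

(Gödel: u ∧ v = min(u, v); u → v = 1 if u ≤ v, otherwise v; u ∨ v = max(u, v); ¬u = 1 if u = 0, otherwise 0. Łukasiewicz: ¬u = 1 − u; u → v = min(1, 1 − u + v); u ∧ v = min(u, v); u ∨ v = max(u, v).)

Gödel evaluation:
  (p1 → p2): 0.95 > 0.69, so result = 0.69
  ¬p1: Gödel ¬ of 0.95 = 0 (operand ≠ 0)
  ((p1 → p2) ∨ ¬p1) = max(0.69, 0) = 0.69
  (p2 ∨ p2) = max(0.69, 0.69) = 0.69
  ¬(p2 ∨ p2): Gödel ¬ of 0.69 = 0 (operand ≠ 0)
  (¬(p2 ∨ p2) → p2): 0 ≤ 0.69, so result = 1
  (((p1 → p2) ∨ ¬p1) ∧ (¬(p2 ∨ p2) → p2)) = min(0.69, 1) = 0.69
  Gödel value = 0.69
Łukasiewicz evaluation:
  (p1 → p2): min(1, 1 − 0.95 + 0.69) = 0.74
  ¬p1: Łukasiewicz ¬ gives 1 − 0.95 = 0.05
  ((p1 → p2) ∨ ¬p1) = max(0.74, 0.05) = 0.74
  (p2 ∨ p2) = max(0.69, 0.69) = 0.69
  ¬(p2 ∨ p2): Łukasiewicz ¬ gives 1 − 0.69 = 0.31
  (¬(p2 ∨ p2) → p2): min(1, 1 − 0.31 + 0.69) = 1
  (((p1 → p2) ∨ ¬p1) ∧ (¬(p2 ∨ p2) → p2)) = min(0.74, 1) = 0.74
  Łukasiewicz value = 0.74
Difference: 0.69 − 0.74 = -0.05

-0.05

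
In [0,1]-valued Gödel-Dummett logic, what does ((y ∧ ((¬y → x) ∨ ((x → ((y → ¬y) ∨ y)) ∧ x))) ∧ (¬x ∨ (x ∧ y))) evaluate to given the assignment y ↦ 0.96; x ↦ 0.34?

0.34

¬y: Gödel ¬ of 0.96 = 0 (operand ≠ 0)
(¬y → x): 0 ≤ 0.34, so result = 1
¬y: Gödel ¬ of 0.96 = 0 (operand ≠ 0)
(y → ¬y): 0.96 > 0, so result = 0
((y → ¬y) ∨ y) = max(0, 0.96) = 0.96
(x → ((y → ¬y) ∨ y)): 0.34 ≤ 0.96, so result = 1
((x → ((y → ¬y) ∨ y)) ∧ x) = min(1, 0.34) = 0.34
((¬y → x) ∨ ((x → ((y → ¬y) ∨ y)) ∧ x)) = max(1, 0.34) = 1
(y ∧ ((¬y → x) ∨ ((x → ((y → ¬y) ∨ y)) ∧ x))) = min(0.96, 1) = 0.96
¬x: Gödel ¬ of 0.34 = 0 (operand ≠ 0)
(x ∧ y) = min(0.34, 0.96) = 0.34
(¬x ∨ (x ∧ y)) = max(0, 0.34) = 0.34
((y ∧ ((¬y → x) ∨ ((x → ((y → ¬y) ∨ y)) ∧ x))) ∧ (¬x ∨ (x ∧ y))) = min(0.96, 0.34) = 0.34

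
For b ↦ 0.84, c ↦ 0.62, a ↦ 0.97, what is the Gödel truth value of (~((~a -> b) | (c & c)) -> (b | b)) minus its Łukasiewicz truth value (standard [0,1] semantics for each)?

Gödel evaluation:
  ~a: Gödel ¬ of 0.97 = 0 (operand ≠ 0)
  (~a -> b): 0 ≤ 0.84, so result = 1
  (c & c) = min(0.62, 0.62) = 0.62
  ((~a -> b) | (c & c)) = max(1, 0.62) = 1
  ~((~a -> b) | (c & c)): Gödel ¬ of 1 = 0 (operand ≠ 0)
  (b | b) = max(0.84, 0.84) = 0.84
  (~((~a -> b) | (c & c)) -> (b | b)): 0 ≤ 0.84, so result = 1
  Gödel value = 1
Łukasiewicz evaluation:
  ~a: Łukasiewicz ¬ gives 1 − 0.97 = 0.03
  (~a -> b): min(1, 1 − 0.03 + 0.84) = 1
  (c & c) = min(0.62, 0.62) = 0.62
  ((~a -> b) | (c & c)) = max(1, 0.62) = 1
  ~((~a -> b) | (c & c)): Łukasiewicz ¬ gives 1 − 1 = 0
  (b | b) = max(0.84, 0.84) = 0.84
  (~((~a -> b) | (c & c)) -> (b | b)): min(1, 1 − 0 + 0.84) = 1
  Łukasiewicz value = 1
Difference: 1 − 1 = 0.00

0.00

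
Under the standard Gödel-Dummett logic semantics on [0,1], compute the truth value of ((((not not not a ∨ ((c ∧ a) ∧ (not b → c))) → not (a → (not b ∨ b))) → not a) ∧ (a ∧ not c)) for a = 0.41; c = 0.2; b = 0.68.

not a: Gödel ¬ of 0.41 = 0 (operand ≠ 0)
not not a: Gödel ¬ of 0 = 1 (operand is 0)
not not not a: Gödel ¬ of 1 = 0 (operand ≠ 0)
(c ∧ a) = min(0.2, 0.41) = 0.2
not b: Gödel ¬ of 0.68 = 0 (operand ≠ 0)
(not b → c): 0 ≤ 0.2, so result = 1
((c ∧ a) ∧ (not b → c)) = min(0.2, 1) = 0.2
(not not not a ∨ ((c ∧ a) ∧ (not b → c))) = max(0, 0.2) = 0.2
not b: Gödel ¬ of 0.68 = 0 (operand ≠ 0)
(not b ∨ b) = max(0, 0.68) = 0.68
(a → (not b ∨ b)): 0.41 ≤ 0.68, so result = 1
not (a → (not b ∨ b)): Gödel ¬ of 1 = 0 (operand ≠ 0)
((not not not a ∨ ((c ∧ a) ∧ (not b → c))) → not (a → (not b ∨ b))): 0.2 > 0, so result = 0
not a: Gödel ¬ of 0.41 = 0 (operand ≠ 0)
(((not not not a ∨ ((c ∧ a) ∧ (not b → c))) → not (a → (not b ∨ b))) → not a): 0 ≤ 0, so result = 1
not c: Gödel ¬ of 0.2 = 0 (operand ≠ 0)
(a ∧ not c) = min(0.41, 0) = 0
((((not not not a ∨ ((c ∧ a) ∧ (not b → c))) → not (a → (not b ∨ b))) → not a) ∧ (a ∧ not c)) = min(1, 0) = 0

0.00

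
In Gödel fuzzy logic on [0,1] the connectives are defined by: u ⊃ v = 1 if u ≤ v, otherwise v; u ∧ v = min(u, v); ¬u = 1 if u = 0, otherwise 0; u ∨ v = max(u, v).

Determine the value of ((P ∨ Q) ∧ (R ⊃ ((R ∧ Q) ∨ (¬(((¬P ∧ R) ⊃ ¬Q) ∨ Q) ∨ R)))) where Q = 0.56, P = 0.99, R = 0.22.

0.99

(P ∨ Q) = max(0.99, 0.56) = 0.99
(R ∧ Q) = min(0.22, 0.56) = 0.22
¬P: Gödel ¬ of 0.99 = 0 (operand ≠ 0)
(¬P ∧ R) = min(0, 0.22) = 0
¬Q: Gödel ¬ of 0.56 = 0 (operand ≠ 0)
((¬P ∧ R) ⊃ ¬Q): 0 ≤ 0, so result = 1
(((¬P ∧ R) ⊃ ¬Q) ∨ Q) = max(1, 0.56) = 1
¬(((¬P ∧ R) ⊃ ¬Q) ∨ Q): Gödel ¬ of 1 = 0 (operand ≠ 0)
(¬(((¬P ∧ R) ⊃ ¬Q) ∨ Q) ∨ R) = max(0, 0.22) = 0.22
((R ∧ Q) ∨ (¬(((¬P ∧ R) ⊃ ¬Q) ∨ Q) ∨ R)) = max(0.22, 0.22) = 0.22
(R ⊃ ((R ∧ Q) ∨ (¬(((¬P ∧ R) ⊃ ¬Q) ∨ Q) ∨ R))): 0.22 ≤ 0.22, so result = 1
((P ∨ Q) ∧ (R ⊃ ((R ∧ Q) ∨ (¬(((¬P ∧ R) ⊃ ¬Q) ∨ Q) ∨ R)))) = min(0.99, 1) = 0.99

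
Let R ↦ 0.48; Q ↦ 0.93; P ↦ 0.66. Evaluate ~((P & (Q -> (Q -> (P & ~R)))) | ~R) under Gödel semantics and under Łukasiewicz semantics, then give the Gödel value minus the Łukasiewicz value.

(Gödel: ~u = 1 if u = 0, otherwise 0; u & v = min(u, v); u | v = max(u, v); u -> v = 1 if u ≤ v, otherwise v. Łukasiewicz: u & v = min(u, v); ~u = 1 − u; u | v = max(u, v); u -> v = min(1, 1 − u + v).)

Gödel evaluation:
  ~R: Gödel ¬ of 0.48 = 0 (operand ≠ 0)
  (P & ~R) = min(0.66, 0) = 0
  (Q -> (P & ~R)): 0.93 > 0, so result = 0
  (Q -> (Q -> (P & ~R))): 0.93 > 0, so result = 0
  (P & (Q -> (Q -> (P & ~R)))) = min(0.66, 0) = 0
  ~R: Gödel ¬ of 0.48 = 0 (operand ≠ 0)
  ((P & (Q -> (Q -> (P & ~R)))) | ~R) = max(0, 0) = 0
  ~((P & (Q -> (Q -> (P & ~R)))) | ~R): Gödel ¬ of 0 = 1 (operand is 0)
  Gödel value = 1
Łukasiewicz evaluation:
  ~R: Łukasiewicz ¬ gives 1 − 0.48 = 0.52
  (P & ~R) = min(0.66, 0.52) = 0.52
  (Q -> (P & ~R)): min(1, 1 − 0.93 + 0.52) = 0.59
  (Q -> (Q -> (P & ~R))): min(1, 1 − 0.93 + 0.59) = 0.66
  (P & (Q -> (Q -> (P & ~R)))) = min(0.66, 0.66) = 0.66
  ~R: Łukasiewicz ¬ gives 1 − 0.48 = 0.52
  ((P & (Q -> (Q -> (P & ~R)))) | ~R) = max(0.66, 0.52) = 0.66
  ~((P & (Q -> (Q -> (P & ~R)))) | ~R): Łukasiewicz ¬ gives 1 − 0.66 = 0.34
  Łukasiewicz value = 0.34
Difference: 1 − 0.34 = 0.66

0.66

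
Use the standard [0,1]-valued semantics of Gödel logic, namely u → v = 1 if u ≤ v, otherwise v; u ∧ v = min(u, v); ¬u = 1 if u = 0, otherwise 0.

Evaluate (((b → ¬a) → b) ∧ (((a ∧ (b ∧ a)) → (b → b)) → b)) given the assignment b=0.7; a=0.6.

¬a: Gödel ¬ of 0.6 = 0 (operand ≠ 0)
(b → ¬a): 0.7 > 0, so result = 0
((b → ¬a) → b): 0 ≤ 0.7, so result = 1
(b ∧ a) = min(0.7, 0.6) = 0.6
(a ∧ (b ∧ a)) = min(0.6, 0.6) = 0.6
(b → b): 0.7 ≤ 0.7, so result = 1
((a ∧ (b ∧ a)) → (b → b)): 0.6 ≤ 1, so result = 1
(((a ∧ (b ∧ a)) → (b → b)) → b): 1 > 0.7, so result = 0.7
(((b → ¬a) → b) ∧ (((a ∧ (b ∧ a)) → (b → b)) → b)) = min(1, 0.7) = 0.7

0.70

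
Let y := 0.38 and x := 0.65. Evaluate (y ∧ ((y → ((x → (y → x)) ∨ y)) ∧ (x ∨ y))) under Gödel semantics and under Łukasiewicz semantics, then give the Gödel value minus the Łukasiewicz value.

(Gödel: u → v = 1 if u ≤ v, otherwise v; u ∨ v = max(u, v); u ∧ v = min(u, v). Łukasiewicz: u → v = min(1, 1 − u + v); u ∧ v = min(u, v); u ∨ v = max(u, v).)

Gödel evaluation:
  (y → x): 0.38 ≤ 0.65, so result = 1
  (x → (y → x)): 0.65 ≤ 1, so result = 1
  ((x → (y → x)) ∨ y) = max(1, 0.38) = 1
  (y → ((x → (y → x)) ∨ y)): 0.38 ≤ 1, so result = 1
  (x ∨ y) = max(0.65, 0.38) = 0.65
  ((y → ((x → (y → x)) ∨ y)) ∧ (x ∨ y)) = min(1, 0.65) = 0.65
  (y ∧ ((y → ((x → (y → x)) ∨ y)) ∧ (x ∨ y))) = min(0.38, 0.65) = 0.38
  Gödel value = 0.38
Łukasiewicz evaluation:
  (y → x): min(1, 1 − 0.38 + 0.65) = 1
  (x → (y → x)): min(1, 1 − 0.65 + 1) = 1
  ((x → (y → x)) ∨ y) = max(1, 0.38) = 1
  (y → ((x → (y → x)) ∨ y)): min(1, 1 − 0.38 + 1) = 1
  (x ∨ y) = max(0.65, 0.38) = 0.65
  ((y → ((x → (y → x)) ∨ y)) ∧ (x ∨ y)) = min(1, 0.65) = 0.65
  (y ∧ ((y → ((x → (y → x)) ∨ y)) ∧ (x ∨ y))) = min(0.38, 0.65) = 0.38
  Łukasiewicz value = 0.38
Difference: 0.38 − 0.38 = 0.00

0.00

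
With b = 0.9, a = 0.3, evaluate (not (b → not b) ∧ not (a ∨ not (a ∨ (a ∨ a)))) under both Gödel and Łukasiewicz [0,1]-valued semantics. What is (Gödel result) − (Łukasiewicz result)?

Gödel evaluation:
  not b: Gödel ¬ of 0.9 = 0 (operand ≠ 0)
  (b → not b): 0.9 > 0, so result = 0
  not (b → not b): Gödel ¬ of 0 = 1 (operand is 0)
  (a ∨ a) = max(0.3, 0.3) = 0.3
  (a ∨ (a ∨ a)) = max(0.3, 0.3) = 0.3
  not (a ∨ (a ∨ a)): Gödel ¬ of 0.3 = 0 (operand ≠ 0)
  (a ∨ not (a ∨ (a ∨ a))) = max(0.3, 0) = 0.3
  not (a ∨ not (a ∨ (a ∨ a))): Gödel ¬ of 0.3 = 0 (operand ≠ 0)
  (not (b → not b) ∧ not (a ∨ not (a ∨ (a ∨ a)))) = min(1, 0) = 0
  Gödel value = 0
Łukasiewicz evaluation:
  not b: Łukasiewicz ¬ gives 1 − 0.9 = 0.1
  (b → not b): min(1, 1 − 0.9 + 0.1) = 0.2
  not (b → not b): Łukasiewicz ¬ gives 1 − 0.2 = 0.8
  (a ∨ a) = max(0.3, 0.3) = 0.3
  (a ∨ (a ∨ a)) = max(0.3, 0.3) = 0.3
  not (a ∨ (a ∨ a)): Łukasiewicz ¬ gives 1 − 0.3 = 0.7
  (a ∨ not (a ∨ (a ∨ a))) = max(0.3, 0.7) = 0.7
  not (a ∨ not (a ∨ (a ∨ a))): Łukasiewicz ¬ gives 1 − 0.7 = 0.3
  (not (b → not b) ∧ not (a ∨ not (a ∨ (a ∨ a)))) = min(0.8, 0.3) = 0.3
  Łukasiewicz value = 0.3
Difference: 0 − 0.3 = -0.30

-0.30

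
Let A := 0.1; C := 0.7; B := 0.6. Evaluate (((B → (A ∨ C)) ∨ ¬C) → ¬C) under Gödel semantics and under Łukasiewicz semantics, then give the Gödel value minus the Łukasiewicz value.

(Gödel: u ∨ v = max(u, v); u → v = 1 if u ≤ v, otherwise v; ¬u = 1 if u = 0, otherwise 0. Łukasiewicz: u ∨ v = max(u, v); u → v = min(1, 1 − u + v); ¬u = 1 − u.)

-0.30

Gödel evaluation:
  (A ∨ C) = max(0.1, 0.7) = 0.7
  (B → (A ∨ C)): 0.6 ≤ 0.7, so result = 1
  ¬C: Gödel ¬ of 0.7 = 0 (operand ≠ 0)
  ((B → (A ∨ C)) ∨ ¬C) = max(1, 0) = 1
  ¬C: Gödel ¬ of 0.7 = 0 (operand ≠ 0)
  (((B → (A ∨ C)) ∨ ¬C) → ¬C): 1 > 0, so result = 0
  Gödel value = 0
Łukasiewicz evaluation:
  (A ∨ C) = max(0.1, 0.7) = 0.7
  (B → (A ∨ C)): min(1, 1 − 0.6 + 0.7) = 1
  ¬C: Łukasiewicz ¬ gives 1 − 0.7 = 0.3
  ((B → (A ∨ C)) ∨ ¬C) = max(1, 0.3) = 1
  ¬C: Łukasiewicz ¬ gives 1 − 0.7 = 0.3
  (((B → (A ∨ C)) ∨ ¬C) → ¬C): min(1, 1 − 1 + 0.3) = 0.3
  Łukasiewicz value = 0.3
Difference: 0 − 0.3 = -0.30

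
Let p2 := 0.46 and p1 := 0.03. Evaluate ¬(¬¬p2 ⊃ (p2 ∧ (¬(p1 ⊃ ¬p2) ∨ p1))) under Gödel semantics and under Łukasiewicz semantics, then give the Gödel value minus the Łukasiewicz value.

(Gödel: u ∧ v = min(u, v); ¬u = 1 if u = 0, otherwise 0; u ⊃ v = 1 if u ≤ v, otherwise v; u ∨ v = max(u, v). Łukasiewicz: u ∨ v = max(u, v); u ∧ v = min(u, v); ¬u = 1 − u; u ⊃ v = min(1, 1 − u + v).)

-0.43

Gödel evaluation:
  ¬p2: Gödel ¬ of 0.46 = 0 (operand ≠ 0)
  ¬¬p2: Gödel ¬ of 0 = 1 (operand is 0)
  ¬p2: Gödel ¬ of 0.46 = 0 (operand ≠ 0)
  (p1 ⊃ ¬p2): 0.03 > 0, so result = 0
  ¬(p1 ⊃ ¬p2): Gödel ¬ of 0 = 1 (operand is 0)
  (¬(p1 ⊃ ¬p2) ∨ p1) = max(1, 0.03) = 1
  (p2 ∧ (¬(p1 ⊃ ¬p2) ∨ p1)) = min(0.46, 1) = 0.46
  (¬¬p2 ⊃ (p2 ∧ (¬(p1 ⊃ ¬p2) ∨ p1))): 1 > 0.46, so result = 0.46
  ¬(¬¬p2 ⊃ (p2 ∧ (¬(p1 ⊃ ¬p2) ∨ p1))): Gödel ¬ of 0.46 = 0 (operand ≠ 0)
  Gödel value = 0
Łukasiewicz evaluation:
  ¬p2: Łukasiewicz ¬ gives 1 − 0.46 = 0.54
  ¬¬p2: Łukasiewicz ¬ gives 1 − 0.54 = 0.46
  ¬p2: Łukasiewicz ¬ gives 1 − 0.46 = 0.54
  (p1 ⊃ ¬p2): min(1, 1 − 0.03 + 0.54) = 1
  ¬(p1 ⊃ ¬p2): Łukasiewicz ¬ gives 1 − 1 = 0
  (¬(p1 ⊃ ¬p2) ∨ p1) = max(0, 0.03) = 0.03
  (p2 ∧ (¬(p1 ⊃ ¬p2) ∨ p1)) = min(0.46, 0.03) = 0.03
  (¬¬p2 ⊃ (p2 ∧ (¬(p1 ⊃ ¬p2) ∨ p1))): min(1, 1 − 0.46 + 0.03) = 0.57
  ¬(¬¬p2 ⊃ (p2 ∧ (¬(p1 ⊃ ¬p2) ∨ p1))): Łukasiewicz ¬ gives 1 − 0.57 = 0.43
  Łukasiewicz value = 0.43
Difference: 0 − 0.43 = -0.43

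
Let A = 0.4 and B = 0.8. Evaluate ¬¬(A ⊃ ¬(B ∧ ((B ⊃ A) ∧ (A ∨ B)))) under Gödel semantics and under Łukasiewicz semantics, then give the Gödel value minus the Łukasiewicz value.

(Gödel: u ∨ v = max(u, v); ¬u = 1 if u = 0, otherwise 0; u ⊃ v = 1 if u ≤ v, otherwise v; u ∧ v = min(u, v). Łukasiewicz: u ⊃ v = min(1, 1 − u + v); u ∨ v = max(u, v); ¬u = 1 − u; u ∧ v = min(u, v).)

-1.00

Gödel evaluation:
  (B ⊃ A): 0.8 > 0.4, so result = 0.4
  (A ∨ B) = max(0.4, 0.8) = 0.8
  ((B ⊃ A) ∧ (A ∨ B)) = min(0.4, 0.8) = 0.4
  (B ∧ ((B ⊃ A) ∧ (A ∨ B))) = min(0.8, 0.4) = 0.4
  ¬(B ∧ ((B ⊃ A) ∧ (A ∨ B))): Gödel ¬ of 0.4 = 0 (operand ≠ 0)
  (A ⊃ ¬(B ∧ ((B ⊃ A) ∧ (A ∨ B)))): 0.4 > 0, so result = 0
  ¬(A ⊃ ¬(B ∧ ((B ⊃ A) ∧ (A ∨ B)))): Gödel ¬ of 0 = 1 (operand is 0)
  ¬¬(A ⊃ ¬(B ∧ ((B ⊃ A) ∧ (A ∨ B)))): Gödel ¬ of 1 = 0 (operand ≠ 0)
  Gödel value = 0
Łukasiewicz evaluation:
  (B ⊃ A): min(1, 1 − 0.8 + 0.4) = 0.6
  (A ∨ B) = max(0.4, 0.8) = 0.8
  ((B ⊃ A) ∧ (A ∨ B)) = min(0.6, 0.8) = 0.6
  (B ∧ ((B ⊃ A) ∧ (A ∨ B))) = min(0.8, 0.6) = 0.6
  ¬(B ∧ ((B ⊃ A) ∧ (A ∨ B))): Łukasiewicz ¬ gives 1 − 0.6 = 0.4
  (A ⊃ ¬(B ∧ ((B ⊃ A) ∧ (A ∨ B)))): min(1, 1 − 0.4 + 0.4) = 1
  ¬(A ⊃ ¬(B ∧ ((B ⊃ A) ∧ (A ∨ B)))): Łukasiewicz ¬ gives 1 − 1 = 0
  ¬¬(A ⊃ ¬(B ∧ ((B ⊃ A) ∧ (A ∨ B)))): Łukasiewicz ¬ gives 1 − 0 = 1
  Łukasiewicz value = 1
Difference: 0 − 1 = -1.00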